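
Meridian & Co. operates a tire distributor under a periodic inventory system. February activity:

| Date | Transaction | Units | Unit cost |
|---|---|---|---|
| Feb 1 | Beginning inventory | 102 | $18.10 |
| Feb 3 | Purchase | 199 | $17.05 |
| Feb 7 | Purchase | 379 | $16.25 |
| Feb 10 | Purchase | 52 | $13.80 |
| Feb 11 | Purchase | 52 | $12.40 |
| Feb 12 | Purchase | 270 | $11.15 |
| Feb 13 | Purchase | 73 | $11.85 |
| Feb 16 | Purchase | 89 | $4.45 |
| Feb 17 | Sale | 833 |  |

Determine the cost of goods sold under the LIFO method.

Feb 17, 833 sold [LIFO — newest first]: 89 @ $4.45 + 73 @ $11.85 + 270 @ $11.15 + 52 @ $12.40 + 52 @ $13.80 + 297 @ $16.25 = $10,460.25
Ending inventory: 102 @ $18.10 + 199 @ $17.05 + 82 @ $16.25 = $6,571.65

COGS = $10,460.25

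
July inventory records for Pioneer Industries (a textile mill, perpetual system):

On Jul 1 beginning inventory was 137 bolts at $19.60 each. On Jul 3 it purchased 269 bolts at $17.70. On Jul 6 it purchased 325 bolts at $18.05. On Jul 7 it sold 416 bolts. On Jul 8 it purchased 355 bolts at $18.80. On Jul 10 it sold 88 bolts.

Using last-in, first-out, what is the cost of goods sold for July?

COGS = $9,131.35

Jul 7, 416 sold [LIFO — newest first]: 325 @ $18.05 + 91 @ $17.70 = $7,476.95
Jul 10, 88 sold [LIFO — newest first]: 88 @ $18.80 = $1,654.40
Total COGS = $7,476.95 + $1,654.40 = $9,131.35
Ending inventory: 137 @ $19.60 + 178 @ $17.70 + 267 @ $18.80 = $10,855.40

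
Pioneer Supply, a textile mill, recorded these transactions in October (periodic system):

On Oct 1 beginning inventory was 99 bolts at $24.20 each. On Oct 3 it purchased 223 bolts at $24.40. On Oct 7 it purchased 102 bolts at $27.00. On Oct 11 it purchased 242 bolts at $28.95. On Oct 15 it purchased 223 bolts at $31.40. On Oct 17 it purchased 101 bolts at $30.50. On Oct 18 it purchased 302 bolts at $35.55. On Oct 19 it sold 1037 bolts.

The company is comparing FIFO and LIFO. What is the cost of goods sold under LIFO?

FIFO COGS: 99 @ $24.20 + 223 @ $24.40 + 102 @ $27.00 + 242 @ $28.95 + 223 @ $31.40 + 101 @ $30.50 + 47 @ $35.55 = $29,350.45
LIFO COGS: 302 @ $35.55 + 101 @ $30.50 + 223 @ $31.40 + 242 @ $28.95 + 102 @ $27.00 + 67 @ $24.40 = $32,213.50

COGS = $32,213.50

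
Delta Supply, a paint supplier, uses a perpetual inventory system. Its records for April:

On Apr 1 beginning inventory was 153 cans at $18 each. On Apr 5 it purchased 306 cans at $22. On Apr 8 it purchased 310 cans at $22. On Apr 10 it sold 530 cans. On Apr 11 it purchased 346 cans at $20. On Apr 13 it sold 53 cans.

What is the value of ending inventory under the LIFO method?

Apr 10, 530 sold [LIFO — newest first]: 310 @ $22 + 220 @ $22 = $11,660
Apr 13, 53 sold [LIFO — newest first]: 53 @ $20 = $1,060
Total COGS = $11,660 + $1,060 = $12,720
Ending inventory: 153 @ $18 + 86 @ $22 + 293 @ $20 = $10,506

Ending inventory = $10,506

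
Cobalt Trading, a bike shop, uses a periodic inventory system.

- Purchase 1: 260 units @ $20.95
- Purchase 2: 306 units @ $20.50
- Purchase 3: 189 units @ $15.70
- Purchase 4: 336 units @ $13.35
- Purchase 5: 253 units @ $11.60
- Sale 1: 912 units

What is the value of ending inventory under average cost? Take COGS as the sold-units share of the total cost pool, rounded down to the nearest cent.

Sale 1, sell 912: 912/1344 × $22,107.70 → $15,001.65
Ending inventory (cost pool remaining) = $7,106.05
Check: goods available $22,107.70 = COGS $15,001.65 + ending $7,106.05

Ending inventory = $7,106.05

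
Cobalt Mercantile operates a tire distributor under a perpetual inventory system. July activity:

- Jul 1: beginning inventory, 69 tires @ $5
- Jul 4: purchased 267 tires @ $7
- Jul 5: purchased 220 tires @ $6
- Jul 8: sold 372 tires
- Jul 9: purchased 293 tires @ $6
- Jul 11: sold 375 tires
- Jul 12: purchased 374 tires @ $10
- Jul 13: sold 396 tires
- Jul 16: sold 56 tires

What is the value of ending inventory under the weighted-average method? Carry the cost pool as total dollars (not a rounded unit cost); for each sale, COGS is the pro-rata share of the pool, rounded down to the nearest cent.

Ending inventory = $220.14

After Jul 1: 69 on hand, pool $345.00 (≈ $5.0000 each)
After Jul 4: 336 on hand, pool $2,214.00 (≈ $6.5893 each)
After Jul 5: 556 on hand, pool $3,534.00 (≈ $6.3561 each)
Jul 8, sell 372: 372/556 × $3,534.00 → $2,364.47
After Jul 9: 477 on hand, pool $2,927.53 (≈ $6.1374 each)
Jul 11, sell 375: 375/477 × $2,927.53 → $2,301.51
After Jul 12: 476 on hand, pool $4,366.02 (≈ $9.1723 each)
Jul 13, sell 396: 396/476 × $4,366.02 → $3,632.23
Jul 16, sell 56: 56/80 × $733.79 → $513.65
Total COGS = $2,364.47 + $2,301.51 + $3,632.23 + $513.65 = $8,811.86
Ending inventory (cost pool remaining) = $220.14
Check: goods available $9,032.00 = COGS $8,811.86 + ending $220.14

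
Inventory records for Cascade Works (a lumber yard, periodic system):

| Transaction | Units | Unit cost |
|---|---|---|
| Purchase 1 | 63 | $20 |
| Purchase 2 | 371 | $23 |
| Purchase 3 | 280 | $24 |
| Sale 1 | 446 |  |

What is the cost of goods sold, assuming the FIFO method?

Sale 1 (446) [FIFO — oldest first]: 63 @ $20 + 371 @ $23 + 12 @ $24 = $10,081
Ending inventory: 268 @ $24 = $6,432

COGS = $10,081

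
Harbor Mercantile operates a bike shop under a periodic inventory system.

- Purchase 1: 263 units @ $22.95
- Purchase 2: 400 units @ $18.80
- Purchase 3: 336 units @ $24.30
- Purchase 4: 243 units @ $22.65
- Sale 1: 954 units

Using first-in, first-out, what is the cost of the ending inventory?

Ending inventory = $6,597.45

Sale 1 (954) [FIFO — oldest first]: 263 @ $22.95 + 400 @ $18.80 + 291 @ $24.30 = $20,627.15
Ending inventory: 45 @ $24.30 + 243 @ $22.65 = $6,597.45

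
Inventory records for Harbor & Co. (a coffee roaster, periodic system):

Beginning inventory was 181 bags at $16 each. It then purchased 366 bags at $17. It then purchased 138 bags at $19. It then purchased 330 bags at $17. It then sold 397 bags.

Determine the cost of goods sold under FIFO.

COGS = $6,568

Sale 1 (397) [FIFO — oldest first]: 181 @ $16 + 216 @ $17 = $6,568
Ending inventory: 150 @ $17 + 138 @ $19 + 330 @ $17 = $10,782
Check: goods available $17,350 = COGS $6,568 + ending $10,782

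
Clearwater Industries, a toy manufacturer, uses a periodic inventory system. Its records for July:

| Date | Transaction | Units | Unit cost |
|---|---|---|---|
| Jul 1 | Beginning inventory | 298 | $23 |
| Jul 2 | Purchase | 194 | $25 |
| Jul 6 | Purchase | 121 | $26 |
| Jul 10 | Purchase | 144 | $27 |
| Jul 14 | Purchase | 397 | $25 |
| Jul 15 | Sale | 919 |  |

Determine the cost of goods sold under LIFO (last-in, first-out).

COGS = $23,258

Jul 15, 919 sold [LIFO — newest first]: 397 @ $25 + 144 @ $27 + 121 @ $26 + 194 @ $25 + 63 @ $23 = $23,258
Ending inventory: 235 @ $23 = $5,405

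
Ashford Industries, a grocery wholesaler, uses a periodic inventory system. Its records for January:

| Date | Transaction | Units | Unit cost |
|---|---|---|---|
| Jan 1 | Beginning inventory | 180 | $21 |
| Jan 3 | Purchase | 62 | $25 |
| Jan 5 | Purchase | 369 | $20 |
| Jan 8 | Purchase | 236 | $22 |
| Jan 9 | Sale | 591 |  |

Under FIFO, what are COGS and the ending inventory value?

Jan 9, 591 sold [FIFO — oldest first]: 180 @ $21 + 62 @ $25 + 349 @ $20 = $12,310
Ending inventory: 20 @ $20 + 236 @ $22 = $5,592

COGS = $12,310; ending inventory = $5,592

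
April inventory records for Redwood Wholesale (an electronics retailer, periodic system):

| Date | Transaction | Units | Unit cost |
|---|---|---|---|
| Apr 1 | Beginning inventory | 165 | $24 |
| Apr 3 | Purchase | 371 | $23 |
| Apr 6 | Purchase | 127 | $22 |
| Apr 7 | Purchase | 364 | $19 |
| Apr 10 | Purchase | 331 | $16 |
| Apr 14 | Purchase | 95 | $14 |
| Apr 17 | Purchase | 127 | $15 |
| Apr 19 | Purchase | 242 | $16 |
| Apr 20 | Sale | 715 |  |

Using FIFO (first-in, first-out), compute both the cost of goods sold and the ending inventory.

Apr 20, 715 sold [FIFO — oldest first]: 165 @ $24 + 371 @ $23 + 127 @ $22 + 52 @ $19 = $16,275
Ending inventory: 312 @ $19 + 331 @ $16 + 95 @ $14 + 127 @ $15 + 242 @ $16 = $18,331

COGS = $16,275; ending inventory = $18,331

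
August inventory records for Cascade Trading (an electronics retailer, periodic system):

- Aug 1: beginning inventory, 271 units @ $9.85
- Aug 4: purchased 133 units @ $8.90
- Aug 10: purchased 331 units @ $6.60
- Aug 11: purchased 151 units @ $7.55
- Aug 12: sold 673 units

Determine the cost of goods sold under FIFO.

COGS = $5,628.45

Aug 12, 673 sold [FIFO — oldest first]: 271 @ $9.85 + 133 @ $8.90 + 269 @ $6.60 = $5,628.45
Ending inventory: 62 @ $6.60 + 151 @ $7.55 = $1,549.25
Check: goods available $7,177.70 = COGS $5,628.45 + ending $1,549.25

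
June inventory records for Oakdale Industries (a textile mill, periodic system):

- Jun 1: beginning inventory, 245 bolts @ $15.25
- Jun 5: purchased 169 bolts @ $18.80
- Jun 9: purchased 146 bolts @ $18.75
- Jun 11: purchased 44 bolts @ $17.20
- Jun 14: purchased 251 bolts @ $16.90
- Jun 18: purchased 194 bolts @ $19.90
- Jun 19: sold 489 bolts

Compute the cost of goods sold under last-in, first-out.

Jun 19, 489 sold [LIFO — newest first]: 194 @ $19.90 + 251 @ $16.90 + 44 @ $17.20 = $8,859.30
Ending inventory: 245 @ $15.25 + 169 @ $18.80 + 146 @ $18.75 = $9,650.95

COGS = $8,859.30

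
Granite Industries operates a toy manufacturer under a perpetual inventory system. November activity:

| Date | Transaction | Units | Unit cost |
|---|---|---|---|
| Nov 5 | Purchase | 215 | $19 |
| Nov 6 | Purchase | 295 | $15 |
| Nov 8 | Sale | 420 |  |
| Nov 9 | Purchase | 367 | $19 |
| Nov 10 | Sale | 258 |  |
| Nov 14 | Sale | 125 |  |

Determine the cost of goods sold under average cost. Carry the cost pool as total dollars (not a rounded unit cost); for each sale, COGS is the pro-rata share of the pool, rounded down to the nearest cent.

After Nov 5: 215 on hand, pool $4,085.00 (≈ $19.0000 each)
After Nov 6: 510 on hand, pool $8,510.00 (≈ $16.6863 each)
Nov 8, sell 420: 420/510 × $8,510.00 → $7,008.23
After Nov 9: 457 on hand, pool $8,474.77 (≈ $18.5444 each)
Nov 10, sell 258: 258/457 × $8,474.77 → $4,784.44
Nov 14, sell 125: 125/199 × $3,690.33 → $2,318.04
Total COGS = $7,008.23 + $4,784.44 + $2,318.04 = $14,110.71
Ending inventory (cost pool remaining) = $1,372.29

COGS = $14,110.71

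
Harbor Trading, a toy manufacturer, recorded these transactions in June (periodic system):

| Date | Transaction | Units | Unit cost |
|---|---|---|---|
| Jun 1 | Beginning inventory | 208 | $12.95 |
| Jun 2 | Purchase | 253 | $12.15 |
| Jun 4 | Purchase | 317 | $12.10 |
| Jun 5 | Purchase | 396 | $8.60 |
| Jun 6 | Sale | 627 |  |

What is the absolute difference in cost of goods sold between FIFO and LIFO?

FIFO COGS: 208 @ $12.95 + 253 @ $12.15 + 166 @ $12.10 = $7,776.15
LIFO COGS: 396 @ $8.60 + 231 @ $12.10 = $6,200.70
Difference = |$7,776.15 − $6,200.70| = $1,575.45

$1,575.45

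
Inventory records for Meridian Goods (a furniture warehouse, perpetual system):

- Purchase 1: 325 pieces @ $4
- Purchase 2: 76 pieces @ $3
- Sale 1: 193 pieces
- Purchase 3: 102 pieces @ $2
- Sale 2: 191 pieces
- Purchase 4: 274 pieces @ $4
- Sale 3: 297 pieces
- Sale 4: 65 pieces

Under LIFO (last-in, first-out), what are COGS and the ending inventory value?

Sale 1 (193) [LIFO — newest first]: 76 @ $3 + 117 @ $4 = $696
Sale 2 (191) [LIFO — newest first]: 102 @ $2 + 89 @ $4 = $560
Sale 3 (297) [LIFO — newest first]: 274 @ $4 + 23 @ $4 = $1,188
Sale 4 (65) [LIFO — newest first]: 65 @ $4 = $260
Total COGS = $696 + $560 + $1,188 + $260 = $2,704
Ending inventory: 31 @ $4 = $124

COGS = $2,704; ending inventory = $124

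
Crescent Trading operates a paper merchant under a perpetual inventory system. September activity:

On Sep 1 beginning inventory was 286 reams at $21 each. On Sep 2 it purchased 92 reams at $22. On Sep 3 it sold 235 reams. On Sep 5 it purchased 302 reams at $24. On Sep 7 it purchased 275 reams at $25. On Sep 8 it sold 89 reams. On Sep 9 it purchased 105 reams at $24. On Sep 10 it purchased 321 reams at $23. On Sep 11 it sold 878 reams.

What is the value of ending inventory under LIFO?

Ending inventory = $3,867

Sep 3, 235 sold [LIFO — newest first]: 92 @ $22 + 143 @ $21 = $5,027
Sep 8, 89 sold [LIFO — newest first]: 89 @ $25 = $2,225
Sep 11, 878 sold [LIFO — newest first]: 321 @ $23 + 105 @ $24 + 186 @ $25 + 266 @ $24 = $20,937
Total COGS = $5,027 + $2,225 + $20,937 = $28,189
Ending inventory: 143 @ $21 + 36 @ $24 = $3,867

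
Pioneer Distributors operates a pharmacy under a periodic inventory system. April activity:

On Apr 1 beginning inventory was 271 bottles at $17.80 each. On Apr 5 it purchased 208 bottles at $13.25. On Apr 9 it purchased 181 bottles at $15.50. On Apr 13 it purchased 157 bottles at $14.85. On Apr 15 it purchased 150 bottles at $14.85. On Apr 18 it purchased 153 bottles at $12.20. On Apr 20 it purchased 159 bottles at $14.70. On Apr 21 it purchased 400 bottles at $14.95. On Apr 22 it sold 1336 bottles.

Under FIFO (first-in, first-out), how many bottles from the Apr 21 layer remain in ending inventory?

343

Apr 22, 1336 sold [FIFO — oldest first]: 271 @ $17.80 + 208 @ $13.25 + 181 @ $15.50 + 157 @ $14.85 + 150 @ $14.85 + 153 @ $12.20 + 159 @ $14.70 + 57 @ $14.95 = $20,000.30
Ending inventory: 343 @ $14.95 = $5,127.85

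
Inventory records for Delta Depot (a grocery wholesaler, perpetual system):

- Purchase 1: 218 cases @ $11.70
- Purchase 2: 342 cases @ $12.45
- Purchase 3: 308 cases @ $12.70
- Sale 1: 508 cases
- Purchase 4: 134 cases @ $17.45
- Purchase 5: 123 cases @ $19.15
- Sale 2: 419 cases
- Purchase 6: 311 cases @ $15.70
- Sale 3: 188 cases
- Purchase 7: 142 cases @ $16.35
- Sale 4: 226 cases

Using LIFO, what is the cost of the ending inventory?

Sale 1 (508) [LIFO — newest first]: 308 @ $12.70 + 200 @ $12.45 = $6,401.60
Sale 2 (419) [LIFO — newest first]: 123 @ $19.15 + 134 @ $17.45 + 142 @ $12.45 + 20 @ $11.70 = $6,695.65
Sale 3 (188) [LIFO — newest first]: 188 @ $15.70 = $2,951.60
Sale 4 (226) [LIFO — newest first]: 142 @ $16.35 + 84 @ $15.70 = $3,640.50
Total COGS = $6,401.60 + $6,695.65 + $2,951.60 + $3,640.50 = $19,689.35
Ending inventory: 198 @ $11.70 + 39 @ $15.70 = $2,928.90

Ending inventory = $2,928.90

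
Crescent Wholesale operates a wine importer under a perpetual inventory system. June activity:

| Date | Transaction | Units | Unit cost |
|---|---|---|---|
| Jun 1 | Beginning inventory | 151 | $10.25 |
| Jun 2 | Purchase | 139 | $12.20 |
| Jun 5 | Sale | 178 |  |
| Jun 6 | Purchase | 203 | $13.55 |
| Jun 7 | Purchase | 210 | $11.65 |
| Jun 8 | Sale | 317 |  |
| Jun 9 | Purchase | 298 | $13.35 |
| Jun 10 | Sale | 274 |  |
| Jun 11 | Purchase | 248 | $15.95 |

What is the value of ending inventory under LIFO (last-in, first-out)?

Ending inventory = $6,724.80

Jun 5, 178 sold [LIFO — newest first]: 139 @ $12.20 + 39 @ $10.25 = $2,095.55
Jun 8, 317 sold [LIFO — newest first]: 210 @ $11.65 + 107 @ $13.55 = $3,896.35
Jun 10, 274 sold [LIFO — newest first]: 274 @ $13.35 = $3,657.90
Total COGS = $2,095.55 + $3,896.35 + $3,657.90 = $9,649.80
Ending inventory: 112 @ $10.25 + 96 @ $13.55 + 24 @ $13.35 + 248 @ $15.95 = $6,724.80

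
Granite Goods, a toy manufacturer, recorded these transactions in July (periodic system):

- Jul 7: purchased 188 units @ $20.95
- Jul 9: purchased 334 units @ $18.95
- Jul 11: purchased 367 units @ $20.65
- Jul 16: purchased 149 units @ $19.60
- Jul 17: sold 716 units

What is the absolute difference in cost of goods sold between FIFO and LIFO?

$14.95

FIFO COGS: 188 @ $20.95 + 334 @ $18.95 + 194 @ $20.65 = $14,274.00
LIFO COGS: 149 @ $19.60 + 367 @ $20.65 + 200 @ $18.95 = $14,288.95
Difference = |$14,274.00 − $14,288.95| = $14.95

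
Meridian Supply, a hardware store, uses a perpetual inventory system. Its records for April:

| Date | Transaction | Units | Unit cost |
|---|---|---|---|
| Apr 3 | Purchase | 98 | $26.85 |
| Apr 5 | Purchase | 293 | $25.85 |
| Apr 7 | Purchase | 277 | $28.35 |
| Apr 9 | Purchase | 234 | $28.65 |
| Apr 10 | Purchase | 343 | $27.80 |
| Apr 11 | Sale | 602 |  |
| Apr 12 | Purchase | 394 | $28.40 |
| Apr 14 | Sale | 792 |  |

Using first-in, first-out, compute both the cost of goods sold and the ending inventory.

Apr 11, 602 sold [FIFO — oldest first]: 98 @ $26.85 + 293 @ $25.85 + 211 @ $28.35 = $16,187.20
Apr 14, 792 sold [FIFO — oldest first]: 66 @ $28.35 + 234 @ $28.65 + 343 @ $27.80 + 149 @ $28.40 = $22,342.20
Total COGS = $16,187.20 + $22,342.20 = $38,529.40
Ending inventory: 245 @ $28.40 = $6,958.00

COGS = $38,529.40; ending inventory = $6,958.00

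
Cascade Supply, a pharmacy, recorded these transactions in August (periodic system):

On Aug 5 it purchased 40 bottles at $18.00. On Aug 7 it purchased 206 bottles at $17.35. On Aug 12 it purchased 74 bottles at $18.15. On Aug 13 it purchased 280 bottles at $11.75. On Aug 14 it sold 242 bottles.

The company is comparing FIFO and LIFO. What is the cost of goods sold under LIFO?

FIFO COGS: 40 @ $18.00 + 202 @ $17.35 = $4,224.70
LIFO COGS: 242 @ $11.75 = $2,843.50

COGS = $2,843.50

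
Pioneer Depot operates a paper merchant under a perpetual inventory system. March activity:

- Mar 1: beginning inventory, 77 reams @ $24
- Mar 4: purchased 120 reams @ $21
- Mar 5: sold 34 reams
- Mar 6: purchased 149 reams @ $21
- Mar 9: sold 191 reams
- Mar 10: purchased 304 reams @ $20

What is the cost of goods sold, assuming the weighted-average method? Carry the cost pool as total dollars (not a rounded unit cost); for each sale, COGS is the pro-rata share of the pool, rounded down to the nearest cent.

After Mar 1: 77 on hand, pool $1,848.00 (≈ $24.0000 each)
After Mar 4: 197 on hand, pool $4,368.00 (≈ $22.1726 each)
Mar 5, sell 34: 34/197 × $4,368.00 → $753.86
After Mar 6: 312 on hand, pool $6,743.14 (≈ $21.6126 each)
Mar 9, sell 191: 191/312 × $6,743.14 → $4,128.01
After Mar 10: 425 on hand, pool $8,695.13 (≈ $20.4591 each)
Total COGS = $753.86 + $4,128.01 = $4,881.87
Ending inventory (cost pool remaining) = $8,695.13
Check: goods available $13,577.00 = COGS $4,881.87 + ending $8,695.13

COGS = $4,881.87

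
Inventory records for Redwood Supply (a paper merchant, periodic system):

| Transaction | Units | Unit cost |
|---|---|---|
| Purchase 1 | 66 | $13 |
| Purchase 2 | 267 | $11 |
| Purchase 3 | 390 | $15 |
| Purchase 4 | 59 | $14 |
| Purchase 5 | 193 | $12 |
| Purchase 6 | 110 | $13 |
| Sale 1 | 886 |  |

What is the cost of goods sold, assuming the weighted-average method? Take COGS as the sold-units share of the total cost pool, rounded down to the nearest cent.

COGS = $11,609.45

Sale 1, sell 886: 886/1085 × $14,217.00 → $11,609.45
Ending inventory (cost pool remaining) = $2,607.55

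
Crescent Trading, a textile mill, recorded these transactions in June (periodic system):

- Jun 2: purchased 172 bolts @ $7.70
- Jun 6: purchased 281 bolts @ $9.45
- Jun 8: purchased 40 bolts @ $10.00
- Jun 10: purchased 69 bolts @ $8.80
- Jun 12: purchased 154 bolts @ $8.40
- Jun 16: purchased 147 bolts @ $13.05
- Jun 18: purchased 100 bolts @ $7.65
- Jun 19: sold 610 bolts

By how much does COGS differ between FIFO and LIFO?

FIFO COGS: 172 @ $7.70 + 281 @ $9.45 + 40 @ $10.00 + 69 @ $8.80 + 48 @ $8.40 = $5,390.25
LIFO COGS: 100 @ $7.65 + 147 @ $13.05 + 154 @ $8.40 + 69 @ $8.80 + 40 @ $10.00 + 100 @ $9.45 = $5,929.15
Difference = |$5,390.25 − $5,929.15| = $538.90

$538.90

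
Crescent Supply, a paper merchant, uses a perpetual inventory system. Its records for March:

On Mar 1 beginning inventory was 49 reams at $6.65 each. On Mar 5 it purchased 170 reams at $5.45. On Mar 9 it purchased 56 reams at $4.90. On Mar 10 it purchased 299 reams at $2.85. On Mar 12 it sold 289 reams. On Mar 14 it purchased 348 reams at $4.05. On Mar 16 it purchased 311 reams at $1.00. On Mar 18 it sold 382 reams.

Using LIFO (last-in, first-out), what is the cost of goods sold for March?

Mar 12, 289 sold [LIFO — newest first]: 289 @ $2.85 = $823.65
Mar 18, 382 sold [LIFO — newest first]: 311 @ $1.00 + 71 @ $4.05 = $598.55
Total COGS = $823.65 + $598.55 = $1,422.20
Ending inventory: 49 @ $6.65 + 170 @ $5.45 + 56 @ $4.90 + 10 @ $2.85 + 277 @ $4.05 = $2,677.10
Check: goods available $4,099.30 = COGS $1,422.20 + ending $2,677.10

COGS = $1,422.20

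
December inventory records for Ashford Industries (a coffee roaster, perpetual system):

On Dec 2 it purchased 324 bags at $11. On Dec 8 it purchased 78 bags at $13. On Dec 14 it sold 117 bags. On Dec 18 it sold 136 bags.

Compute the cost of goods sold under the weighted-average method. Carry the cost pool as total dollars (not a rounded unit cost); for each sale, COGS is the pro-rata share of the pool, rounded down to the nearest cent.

After Dec 2: 324 on hand, pool $3,564.00 (≈ $11.0000 each)
After Dec 8: 402 on hand, pool $4,578.00 (≈ $11.3881 each)
Dec 14, sell 117: 117/402 × $4,578.00 → $1,332.40
Dec 18, sell 136: 136/285 × $3,245.60 → $1,548.77
Total COGS = $1,332.40 + $1,548.77 = $2,881.17
Ending inventory (cost pool remaining) = $1,696.83

COGS = $2,881.17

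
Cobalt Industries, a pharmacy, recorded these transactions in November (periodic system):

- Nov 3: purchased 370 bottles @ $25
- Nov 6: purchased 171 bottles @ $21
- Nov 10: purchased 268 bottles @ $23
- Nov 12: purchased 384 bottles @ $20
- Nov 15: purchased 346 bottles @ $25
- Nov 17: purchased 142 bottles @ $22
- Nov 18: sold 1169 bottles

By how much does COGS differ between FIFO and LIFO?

FIFO COGS: 370 @ $25 + 171 @ $21 + 268 @ $23 + 360 @ $20 = $26,205
LIFO COGS: 142 @ $22 + 346 @ $25 + 384 @ $20 + 268 @ $23 + 29 @ $21 = $26,227
Difference = |$26,205 − $26,227| = $22

$22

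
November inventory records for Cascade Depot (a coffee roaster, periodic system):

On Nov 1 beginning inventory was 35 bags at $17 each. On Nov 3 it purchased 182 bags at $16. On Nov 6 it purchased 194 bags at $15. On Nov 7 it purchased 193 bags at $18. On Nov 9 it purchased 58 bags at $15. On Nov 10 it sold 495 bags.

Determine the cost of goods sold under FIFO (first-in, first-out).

COGS = $7,929

Nov 10, 495 sold [FIFO — oldest first]: 35 @ $17 + 182 @ $16 + 194 @ $15 + 84 @ $18 = $7,929
Ending inventory: 109 @ $18 + 58 @ $15 = $2,832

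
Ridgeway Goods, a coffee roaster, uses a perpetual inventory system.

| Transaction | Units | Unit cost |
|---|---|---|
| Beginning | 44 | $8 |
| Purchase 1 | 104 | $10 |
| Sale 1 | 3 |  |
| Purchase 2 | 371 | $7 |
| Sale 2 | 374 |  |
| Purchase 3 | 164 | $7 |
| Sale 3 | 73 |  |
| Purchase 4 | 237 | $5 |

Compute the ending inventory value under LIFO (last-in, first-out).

Ending inventory = $3,154

Sale 1 (3) [LIFO — newest first]: 3 @ $10 = $30
Sale 2 (374) [LIFO — newest first]: 371 @ $7 + 3 @ $10 = $2,627
Sale 3 (73) [LIFO — newest first]: 73 @ $7 = $511
Total COGS = $30 + $2,627 + $511 = $3,168
Ending inventory: 44 @ $8 + 98 @ $10 + 91 @ $7 + 237 @ $5 = $3,154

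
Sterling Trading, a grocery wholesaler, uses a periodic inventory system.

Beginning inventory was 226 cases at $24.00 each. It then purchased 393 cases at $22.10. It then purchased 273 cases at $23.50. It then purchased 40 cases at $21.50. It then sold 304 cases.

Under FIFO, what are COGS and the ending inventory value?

COGS = $7,147.80; ending inventory = $14,237.00

Sale 1 (304) [FIFO — oldest first]: 226 @ $24.00 + 78 @ $22.10 = $7,147.80
Ending inventory: 315 @ $22.10 + 273 @ $23.50 + 40 @ $21.50 = $14,237.00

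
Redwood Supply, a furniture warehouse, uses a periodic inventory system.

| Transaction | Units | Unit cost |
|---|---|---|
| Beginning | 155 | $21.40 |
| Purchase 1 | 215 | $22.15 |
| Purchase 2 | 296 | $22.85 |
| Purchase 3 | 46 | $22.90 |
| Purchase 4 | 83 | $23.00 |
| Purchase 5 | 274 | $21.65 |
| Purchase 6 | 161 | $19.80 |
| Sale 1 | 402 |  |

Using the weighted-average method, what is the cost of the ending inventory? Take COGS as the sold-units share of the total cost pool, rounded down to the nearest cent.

Ending inventory = $18,125.23

Sale 1, sell 402: 402/1230 × $26,925.15 → $8,799.92
Ending inventory (cost pool remaining) = $18,125.23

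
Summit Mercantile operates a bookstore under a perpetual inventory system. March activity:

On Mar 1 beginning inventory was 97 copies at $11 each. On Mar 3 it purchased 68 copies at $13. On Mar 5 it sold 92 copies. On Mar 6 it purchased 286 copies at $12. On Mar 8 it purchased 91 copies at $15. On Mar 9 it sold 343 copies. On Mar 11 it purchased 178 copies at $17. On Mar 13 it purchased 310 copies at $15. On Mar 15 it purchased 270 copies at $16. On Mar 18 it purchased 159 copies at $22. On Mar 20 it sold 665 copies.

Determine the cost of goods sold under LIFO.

Mar 5, 92 sold [LIFO — newest first]: 68 @ $13 + 24 @ $11 = $1,148
Mar 9, 343 sold [LIFO — newest first]: 91 @ $15 + 252 @ $12 = $4,389
Mar 20, 665 sold [LIFO — newest first]: 159 @ $22 + 270 @ $16 + 236 @ $15 = $11,358
Total COGS = $1,148 + $4,389 + $11,358 = $16,895
Ending inventory: 73 @ $11 + 34 @ $12 + 178 @ $17 + 74 @ $15 = $5,347

COGS = $16,895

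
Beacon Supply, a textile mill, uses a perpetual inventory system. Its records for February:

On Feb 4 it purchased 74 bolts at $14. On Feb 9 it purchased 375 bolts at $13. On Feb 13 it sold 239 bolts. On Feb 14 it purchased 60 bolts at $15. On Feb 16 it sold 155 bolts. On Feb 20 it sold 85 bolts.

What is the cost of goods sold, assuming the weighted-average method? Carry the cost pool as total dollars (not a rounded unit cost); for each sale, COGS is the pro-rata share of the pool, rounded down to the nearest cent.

COGS = $6,403.81

After Feb 4: 74 on hand, pool $1,036.00 (≈ $14.0000 each)
After Feb 9: 449 on hand, pool $5,911.00 (≈ $13.1648 each)
Feb 13, sell 239: 239/449 × $5,911.00 → $3,146.38
After Feb 14: 270 on hand, pool $3,664.62 (≈ $13.5727 each)
Feb 16, sell 155: 155/270 × $3,664.62 → $2,103.76
Feb 20, sell 85: 85/115 × $1,560.86 → $1,153.67
Total COGS = $3,146.38 + $2,103.76 + $1,153.67 = $6,403.81
Ending inventory (cost pool remaining) = $407.19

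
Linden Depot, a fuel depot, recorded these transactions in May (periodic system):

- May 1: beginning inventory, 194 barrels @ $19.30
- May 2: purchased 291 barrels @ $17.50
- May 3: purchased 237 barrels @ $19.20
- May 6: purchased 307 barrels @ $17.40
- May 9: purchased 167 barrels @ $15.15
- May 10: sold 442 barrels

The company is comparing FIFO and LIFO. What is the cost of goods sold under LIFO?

COGS = $7,315.05

FIFO COGS: 194 @ $19.30 + 248 @ $17.50 = $8,084.20
LIFO COGS: 167 @ $15.15 + 275 @ $17.40 = $7,315.05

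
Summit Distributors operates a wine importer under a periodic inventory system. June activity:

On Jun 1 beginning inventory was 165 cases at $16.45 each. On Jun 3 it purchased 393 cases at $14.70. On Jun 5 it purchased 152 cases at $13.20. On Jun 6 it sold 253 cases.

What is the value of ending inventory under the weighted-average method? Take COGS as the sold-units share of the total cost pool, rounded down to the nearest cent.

Ending inventory = $6,757.01

Jun 6, sell 253: 253/710 × $10,497.75 → $3,740.74
Ending inventory (cost pool remaining) = $6,757.01
Check: goods available $10,497.75 = COGS $3,740.74 + ending $6,757.01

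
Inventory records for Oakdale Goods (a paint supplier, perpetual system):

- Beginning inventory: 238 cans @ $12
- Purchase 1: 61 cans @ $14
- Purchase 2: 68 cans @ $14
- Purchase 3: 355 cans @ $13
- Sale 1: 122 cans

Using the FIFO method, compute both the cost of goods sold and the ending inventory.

COGS = $1,464; ending inventory = $7,813

Sale 1 (122) [FIFO — oldest first]: 122 @ $12 = $1,464
Ending inventory: 116 @ $12 + 61 @ $14 + 68 @ $14 + 355 @ $13 = $7,813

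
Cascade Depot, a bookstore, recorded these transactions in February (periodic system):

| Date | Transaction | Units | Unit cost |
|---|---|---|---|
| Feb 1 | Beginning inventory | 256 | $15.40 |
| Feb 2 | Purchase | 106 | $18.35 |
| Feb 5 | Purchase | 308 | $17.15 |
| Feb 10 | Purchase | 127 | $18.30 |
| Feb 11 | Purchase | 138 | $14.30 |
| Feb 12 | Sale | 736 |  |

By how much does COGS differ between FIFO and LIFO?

FIFO COGS: 256 @ $15.40 + 106 @ $18.35 + 308 @ $17.15 + 66 @ $18.30 = $12,377.50
LIFO COGS: 138 @ $14.30 + 127 @ $18.30 + 308 @ $17.15 + 106 @ $18.35 + 57 @ $15.40 = $12,402.60
Difference = |$12,377.50 − $12,402.60| = $25.10

$25.10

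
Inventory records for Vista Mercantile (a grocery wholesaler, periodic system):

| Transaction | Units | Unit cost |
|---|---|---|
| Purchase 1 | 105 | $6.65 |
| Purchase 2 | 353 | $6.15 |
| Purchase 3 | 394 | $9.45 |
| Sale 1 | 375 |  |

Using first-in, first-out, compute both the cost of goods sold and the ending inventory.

Sale 1 (375) [FIFO — oldest first]: 105 @ $6.65 + 270 @ $6.15 = $2,358.75
Ending inventory: 83 @ $6.15 + 394 @ $9.45 = $4,233.75

COGS = $2,358.75; ending inventory = $4,233.75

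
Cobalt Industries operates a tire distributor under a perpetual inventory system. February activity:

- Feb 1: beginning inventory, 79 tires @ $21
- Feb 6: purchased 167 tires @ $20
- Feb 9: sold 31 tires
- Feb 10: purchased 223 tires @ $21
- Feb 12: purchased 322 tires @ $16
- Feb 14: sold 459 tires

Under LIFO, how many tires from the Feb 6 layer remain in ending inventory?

136

Feb 9, 31 sold [LIFO — newest first]: 31 @ $20 = $620
Feb 14, 459 sold [LIFO — newest first]: 322 @ $16 + 137 @ $21 = $8,029
Total COGS = $620 + $8,029 = $8,649
Ending inventory: 79 @ $21 + 136 @ $20 + 86 @ $21 = $6,185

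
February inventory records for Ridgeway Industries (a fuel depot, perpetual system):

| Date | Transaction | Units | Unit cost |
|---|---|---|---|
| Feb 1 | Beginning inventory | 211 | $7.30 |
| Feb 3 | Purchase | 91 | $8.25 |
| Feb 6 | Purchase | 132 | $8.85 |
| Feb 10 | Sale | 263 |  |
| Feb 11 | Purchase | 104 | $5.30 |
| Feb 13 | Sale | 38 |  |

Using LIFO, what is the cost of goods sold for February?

Feb 10, 263 sold [LIFO — newest first]: 132 @ $8.85 + 91 @ $8.25 + 40 @ $7.30 = $2,210.95
Feb 13, 38 sold [LIFO — newest first]: 38 @ $5.30 = $201.40
Total COGS = $2,210.95 + $201.40 = $2,412.35
Ending inventory: 171 @ $7.30 + 66 @ $5.30 = $1,598.10

COGS = $2,412.35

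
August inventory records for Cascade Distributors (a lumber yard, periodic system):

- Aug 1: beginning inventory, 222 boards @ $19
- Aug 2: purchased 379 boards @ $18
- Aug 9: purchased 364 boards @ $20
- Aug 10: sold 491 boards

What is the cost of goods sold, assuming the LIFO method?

COGS = $9,566

Aug 10, 491 sold [LIFO — newest first]: 364 @ $20 + 127 @ $18 = $9,566
Ending inventory: 222 @ $19 + 252 @ $18 = $8,754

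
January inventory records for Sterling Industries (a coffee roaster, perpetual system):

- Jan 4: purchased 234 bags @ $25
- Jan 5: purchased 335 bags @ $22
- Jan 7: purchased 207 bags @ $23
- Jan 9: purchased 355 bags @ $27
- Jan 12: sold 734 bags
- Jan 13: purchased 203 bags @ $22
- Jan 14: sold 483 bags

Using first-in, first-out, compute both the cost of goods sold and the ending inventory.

Jan 12, 734 sold [FIFO — oldest first]: 234 @ $25 + 335 @ $22 + 165 @ $23 = $17,015
Jan 14, 483 sold [FIFO — oldest first]: 42 @ $23 + 355 @ $27 + 86 @ $22 = $12,443
Total COGS = $17,015 + $12,443 = $29,458
Ending inventory: 117 @ $22 = $2,574

COGS = $29,458; ending inventory = $2,574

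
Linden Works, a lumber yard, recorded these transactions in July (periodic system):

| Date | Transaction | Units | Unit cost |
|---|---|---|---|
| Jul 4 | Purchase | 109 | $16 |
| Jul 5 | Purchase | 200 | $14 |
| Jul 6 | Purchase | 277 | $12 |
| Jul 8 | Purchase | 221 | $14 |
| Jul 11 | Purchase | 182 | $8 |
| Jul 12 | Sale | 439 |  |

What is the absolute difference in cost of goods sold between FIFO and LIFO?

FIFO COGS: 109 @ $16 + 200 @ $14 + 130 @ $12 = $6,104
LIFO COGS: 182 @ $8 + 221 @ $14 + 36 @ $12 = $4,982
Difference = |$6,104 − $4,982| = $1,122

$1,122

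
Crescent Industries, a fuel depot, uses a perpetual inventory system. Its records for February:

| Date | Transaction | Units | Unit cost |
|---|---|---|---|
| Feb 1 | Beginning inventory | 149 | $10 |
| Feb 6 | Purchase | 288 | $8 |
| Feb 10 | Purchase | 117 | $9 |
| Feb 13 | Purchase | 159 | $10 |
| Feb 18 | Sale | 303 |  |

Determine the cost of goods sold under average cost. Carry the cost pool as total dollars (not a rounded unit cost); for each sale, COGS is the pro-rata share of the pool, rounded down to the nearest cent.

After Feb 1: 149 on hand, pool $1,490.00 (≈ $10.0000 each)
After Feb 6: 437 on hand, pool $3,794.00 (≈ $8.6819 each)
After Feb 10: 554 on hand, pool $4,847.00 (≈ $8.7491 each)
After Feb 13: 713 on hand, pool $6,437.00 (≈ $9.0281 each)
Feb 18, sell 303: 303/713 × $6,437.00 → $2,735.49
Ending inventory (cost pool remaining) = $3,701.51

COGS = $2,735.49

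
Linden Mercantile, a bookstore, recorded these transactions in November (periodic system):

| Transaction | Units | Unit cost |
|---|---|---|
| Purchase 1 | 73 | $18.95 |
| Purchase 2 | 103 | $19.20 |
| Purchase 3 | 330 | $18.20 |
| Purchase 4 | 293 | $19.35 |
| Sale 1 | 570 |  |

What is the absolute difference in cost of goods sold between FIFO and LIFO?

$105.60

FIFO COGS: 73 @ $18.95 + 103 @ $19.20 + 330 @ $18.20 + 64 @ $19.35 = $10,605.35
LIFO COGS: 293 @ $19.35 + 277 @ $18.20 = $10,710.95
Difference = |$10,605.35 − $10,710.95| = $105.60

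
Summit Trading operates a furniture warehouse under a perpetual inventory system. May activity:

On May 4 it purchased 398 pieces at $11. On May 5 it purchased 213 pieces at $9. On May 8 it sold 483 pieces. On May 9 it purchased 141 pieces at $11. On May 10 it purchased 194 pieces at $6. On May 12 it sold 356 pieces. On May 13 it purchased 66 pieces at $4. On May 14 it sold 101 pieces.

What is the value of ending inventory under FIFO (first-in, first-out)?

Ending inventory = $300

May 8, 483 sold [FIFO — oldest first]: 398 @ $11 + 85 @ $9 = $5,143
May 12, 356 sold [FIFO — oldest first]: 128 @ $9 + 141 @ $11 + 87 @ $6 = $3,225
May 14, 101 sold [FIFO — oldest first]: 101 @ $6 = $606
Total COGS = $5,143 + $3,225 + $606 = $8,974
Ending inventory: 6 @ $6 + 66 @ $4 = $300
Check: goods available $9,274 = COGS $8,974 + ending $300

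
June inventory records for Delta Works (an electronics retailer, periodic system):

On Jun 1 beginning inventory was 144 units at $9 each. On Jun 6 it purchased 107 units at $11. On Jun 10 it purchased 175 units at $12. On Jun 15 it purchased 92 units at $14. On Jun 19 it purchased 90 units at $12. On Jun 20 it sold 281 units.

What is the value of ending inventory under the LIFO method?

Jun 20, 281 sold [LIFO — newest first]: 90 @ $12 + 92 @ $14 + 99 @ $12 = $3,556
Ending inventory: 144 @ $9 + 107 @ $11 + 76 @ $12 = $3,385

Ending inventory = $3,385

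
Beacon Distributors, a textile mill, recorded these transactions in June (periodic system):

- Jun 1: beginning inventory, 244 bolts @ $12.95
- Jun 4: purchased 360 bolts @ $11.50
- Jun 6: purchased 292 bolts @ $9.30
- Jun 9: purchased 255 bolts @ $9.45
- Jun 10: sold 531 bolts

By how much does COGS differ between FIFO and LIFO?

FIFO COGS: 244 @ $12.95 + 287 @ $11.50 = $6,460.30
LIFO COGS: 255 @ $9.45 + 276 @ $9.30 = $4,976.55
Difference = |$6,460.30 − $4,976.55| = $1,483.75

$1,483.75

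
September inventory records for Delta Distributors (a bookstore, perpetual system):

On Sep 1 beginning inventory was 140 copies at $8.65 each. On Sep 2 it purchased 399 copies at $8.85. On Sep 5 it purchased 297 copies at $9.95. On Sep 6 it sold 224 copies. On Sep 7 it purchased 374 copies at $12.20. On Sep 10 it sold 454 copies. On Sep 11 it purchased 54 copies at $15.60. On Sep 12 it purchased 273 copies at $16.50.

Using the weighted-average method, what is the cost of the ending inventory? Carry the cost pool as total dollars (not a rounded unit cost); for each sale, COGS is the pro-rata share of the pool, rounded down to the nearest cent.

Ending inventory = $10,849.10

After Sep 1: 140 on hand, pool $1,211.00 (≈ $8.6500 each)
After Sep 2: 539 on hand, pool $4,742.15 (≈ $8.7981 each)
After Sep 5: 836 on hand, pool $7,697.30 (≈ $9.2073 each)
Sep 6, sell 224: 224/836 × $7,697.30 → $2,062.43
After Sep 7: 986 on hand, pool $10,197.67 (≈ $10.3425 each)
Sep 10, sell 454: 454/986 × $10,197.67 → $4,695.47
After Sep 11: 586 on hand, pool $6,344.60 (≈ $10.8270 each)
After Sep 12: 859 on hand, pool $10,849.10 (≈ $12.6299 each)
Total COGS = $2,062.43 + $4,695.47 = $6,757.90
Ending inventory (cost pool remaining) = $10,849.10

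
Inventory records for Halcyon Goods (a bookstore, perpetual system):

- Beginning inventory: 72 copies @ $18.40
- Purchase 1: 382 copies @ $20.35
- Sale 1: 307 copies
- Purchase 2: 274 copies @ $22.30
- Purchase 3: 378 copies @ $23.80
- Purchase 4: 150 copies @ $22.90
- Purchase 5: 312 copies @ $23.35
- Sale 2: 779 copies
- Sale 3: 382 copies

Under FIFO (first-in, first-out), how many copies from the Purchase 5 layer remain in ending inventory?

Sale 1 (307) [FIFO — oldest first]: 72 @ $18.40 + 235 @ $20.35 = $6,107.05
Sale 2 (779) [FIFO — oldest first]: 147 @ $20.35 + 274 @ $22.30 + 358 @ $23.80 = $17,622.05
Sale 3 (382) [FIFO — oldest first]: 20 @ $23.80 + 150 @ $22.90 + 212 @ $23.35 = $8,861.20
Total COGS = $6,107.05 + $17,622.05 + $8,861.20 = $32,590.30
Ending inventory: 100 @ $23.35 = $2,335.00

100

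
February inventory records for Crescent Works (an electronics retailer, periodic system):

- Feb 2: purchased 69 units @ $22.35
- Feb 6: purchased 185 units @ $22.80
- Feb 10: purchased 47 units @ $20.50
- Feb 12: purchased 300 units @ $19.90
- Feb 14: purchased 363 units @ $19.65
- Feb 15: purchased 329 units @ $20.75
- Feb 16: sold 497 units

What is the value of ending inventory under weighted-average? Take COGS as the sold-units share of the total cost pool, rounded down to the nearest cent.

Ending inventory = $16,408.41

Feb 16, sell 497: 497/1293 × $26,653.35 → $10,244.94
Ending inventory (cost pool remaining) = $16,408.41
Check: goods available $26,653.35 = COGS $10,244.94 + ending $16,408.41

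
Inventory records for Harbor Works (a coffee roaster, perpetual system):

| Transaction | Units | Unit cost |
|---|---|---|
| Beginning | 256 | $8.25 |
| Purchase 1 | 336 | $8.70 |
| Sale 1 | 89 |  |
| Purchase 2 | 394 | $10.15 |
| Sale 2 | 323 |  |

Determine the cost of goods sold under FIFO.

Sale 1 (89) [FIFO — oldest first]: 89 @ $8.25 = $734.25
Sale 2 (323) [FIFO — oldest first]: 167 @ $8.25 + 156 @ $8.70 = $2,734.95
Total COGS = $734.25 + $2,734.95 = $3,469.20
Ending inventory: 180 @ $8.70 + 394 @ $10.15 = $5,565.10

COGS = $3,469.20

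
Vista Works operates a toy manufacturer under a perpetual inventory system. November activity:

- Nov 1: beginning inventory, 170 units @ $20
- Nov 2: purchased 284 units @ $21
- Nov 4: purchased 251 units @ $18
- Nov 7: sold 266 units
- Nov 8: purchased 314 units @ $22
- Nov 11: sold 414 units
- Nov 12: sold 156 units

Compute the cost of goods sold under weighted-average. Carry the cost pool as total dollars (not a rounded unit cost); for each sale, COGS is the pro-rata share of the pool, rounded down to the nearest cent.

COGS = $17,010.36

After Nov 1: 170 on hand, pool $3,400.00 (≈ $20.0000 each)
After Nov 2: 454 on hand, pool $9,364.00 (≈ $20.6256 each)
After Nov 4: 705 on hand, pool $13,882.00 (≈ $19.6908 each)
Nov 7, sell 266: 266/705 × $13,882.00 → $5,237.74
After Nov 8: 753 on hand, pool $15,552.26 (≈ $20.6537 each)
Nov 11, sell 414: 414/753 × $15,552.26 → $8,550.64
Nov 12, sell 156: 156/339 × $7,001.62 → $3,221.98
Total COGS = $5,237.74 + $8,550.64 + $3,221.98 = $17,010.36
Ending inventory (cost pool remaining) = $3,779.64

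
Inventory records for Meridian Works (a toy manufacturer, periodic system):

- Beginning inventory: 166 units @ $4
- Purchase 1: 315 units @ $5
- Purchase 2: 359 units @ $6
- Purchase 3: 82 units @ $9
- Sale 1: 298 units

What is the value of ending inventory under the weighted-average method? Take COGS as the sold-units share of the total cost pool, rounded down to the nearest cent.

Sale 1, sell 298: 298/922 × $5,131.00 → $1,658.39
Ending inventory (cost pool remaining) = $3,472.61
Check: goods available $5,131.00 = COGS $1,658.39 + ending $3,472.61

Ending inventory = $3,472.61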